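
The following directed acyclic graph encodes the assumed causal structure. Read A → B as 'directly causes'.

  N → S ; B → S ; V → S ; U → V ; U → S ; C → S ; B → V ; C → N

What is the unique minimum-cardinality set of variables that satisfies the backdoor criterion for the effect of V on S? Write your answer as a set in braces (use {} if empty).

{B, U}

Variables eligible for adjustment (non-descendants of V, excluding V and S): {B, C, N, U}.
Backdoor paths from V to S:
  P1: V <- B -> S
  P2: V <- U -> S
The empty set is not sufficient: P1 (V <- B -> S) has no collider blocking it and no conditioned non-collider, so it is open.
Try {B, U}:
  P1: blocked at fork node B ∈ conditioning set.
  P2: blocked at fork node U ∈ conditioning set.
{B, U} contains no descendant of V and blocks every backdoor path.
Every element of {B, U} is needed (dropping B leaves P1 open; dropping U leaves P2 open), so no proper subset is valid.
Among all size-2 subsets of the eligible variables, only {B, U} blocks every backdoor path, so it is the unique smallest valid adjustment set.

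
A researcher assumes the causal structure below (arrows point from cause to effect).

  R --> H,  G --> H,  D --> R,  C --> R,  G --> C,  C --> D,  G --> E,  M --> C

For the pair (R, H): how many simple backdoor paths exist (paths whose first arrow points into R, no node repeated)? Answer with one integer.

2

A backdoor path from R to H is any simple undirected path whose first edge points into R (i.e. leaves R via a parent).
Parents of R: {C, D}.
Enumerating:
  P1: R <- C <- G -> H
  P2: R <- D <- C <- G -> H
That exhausts the simple backdoor paths. Count: 2.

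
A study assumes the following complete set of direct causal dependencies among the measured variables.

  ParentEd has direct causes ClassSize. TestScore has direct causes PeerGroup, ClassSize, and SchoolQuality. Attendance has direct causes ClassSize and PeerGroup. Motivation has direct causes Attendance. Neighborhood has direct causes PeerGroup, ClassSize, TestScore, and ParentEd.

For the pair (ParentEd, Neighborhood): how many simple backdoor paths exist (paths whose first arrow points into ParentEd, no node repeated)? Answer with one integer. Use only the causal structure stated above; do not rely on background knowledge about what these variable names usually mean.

A backdoor path from ParentEd to Neighborhood is any simple undirected path whose first edge points into ParentEd (i.e. leaves ParentEd via a parent).
Parents of ParentEd: {ClassSize}.
Enumerating:
  P1: ParentEd <- ClassSize -> Attendance <- PeerGroup -> TestScore -> Neighborhood
  P2: ParentEd <- ClassSize -> Attendance <- PeerGroup -> Neighborhood
  P3: ParentEd <- ClassSize -> TestScore <- PeerGroup -> Neighborhood
  P4: ParentEd <- ClassSize -> TestScore -> Neighborhood
  P5: ParentEd <- ClassSize -> Neighborhood
That exhausts the simple backdoor paths. Count: 5.

5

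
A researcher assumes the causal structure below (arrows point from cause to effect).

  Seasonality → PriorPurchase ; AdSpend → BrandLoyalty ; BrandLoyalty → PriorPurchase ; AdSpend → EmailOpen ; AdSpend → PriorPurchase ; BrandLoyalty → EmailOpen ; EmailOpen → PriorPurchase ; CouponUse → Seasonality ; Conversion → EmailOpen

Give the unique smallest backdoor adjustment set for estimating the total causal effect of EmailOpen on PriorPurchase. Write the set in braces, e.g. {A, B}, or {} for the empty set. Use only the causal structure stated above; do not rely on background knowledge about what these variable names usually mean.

{AdSpend, BrandLoyalty}

Variables eligible for adjustment (non-descendants of EmailOpen, excluding EmailOpen and PriorPurchase): {AdSpend, BrandLoyalty, Conversion, CouponUse, Seasonality}.
Backdoor paths from EmailOpen to PriorPurchase:
  P1: EmailOpen <- AdSpend -> BrandLoyalty -> PriorPurchase
  P2: EmailOpen <- AdSpend -> PriorPurchase
  P3: EmailOpen <- BrandLoyalty <- AdSpend -> PriorPurchase
  P4: EmailOpen <- BrandLoyalty -> PriorPurchase
The empty set is not sufficient: P1 (EmailOpen <- AdSpend -> BrandLoyalty -> PriorPurchase) has no collider blocking it and no conditioned non-collider, so it is open.
Try {AdSpend, BrandLoyalty}:
  P1: blocked at fork node AdSpend ∈ conditioning set.
  P2: blocked at fork node AdSpend ∈ conditioning set.
  P3: blocked at chain node BrandLoyalty ∈ conditioning set.
  P4: blocked at fork node BrandLoyalty ∈ conditioning set.
{AdSpend, BrandLoyalty} contains no descendant of EmailOpen and blocks every backdoor path.
Every element of {AdSpend, BrandLoyalty} is needed (dropping AdSpend leaves P2 open; dropping BrandLoyalty leaves P4 open), so no proper subset is valid.
Among all size-2 subsets of the eligible variables, only {AdSpend, BrandLoyalty} blocks every backdoor path, so it is the unique smallest valid adjustment set.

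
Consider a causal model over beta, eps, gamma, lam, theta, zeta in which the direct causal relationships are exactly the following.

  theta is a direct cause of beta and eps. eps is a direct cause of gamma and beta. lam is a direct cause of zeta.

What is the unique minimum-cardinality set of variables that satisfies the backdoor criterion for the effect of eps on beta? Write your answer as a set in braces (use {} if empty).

Variables eligible for adjustment (non-descendants of eps, excluding eps and beta): {lam, theta, zeta}.
Backdoor paths from eps to beta:
  P1: eps <- theta -> beta
The empty set is not sufficient: P1 (eps <- theta -> beta) has no collider blocking it and no conditioned non-collider, so it is open.
Try {theta}:
  P1: blocked at fork node theta ∈ conditioning set.
{theta} contains no descendant of eps and blocks every backdoor path.
No other singleton works — e.g. {lam} leaves P1 open — so {theta} is the unique smallest valid adjustment set.

{theta}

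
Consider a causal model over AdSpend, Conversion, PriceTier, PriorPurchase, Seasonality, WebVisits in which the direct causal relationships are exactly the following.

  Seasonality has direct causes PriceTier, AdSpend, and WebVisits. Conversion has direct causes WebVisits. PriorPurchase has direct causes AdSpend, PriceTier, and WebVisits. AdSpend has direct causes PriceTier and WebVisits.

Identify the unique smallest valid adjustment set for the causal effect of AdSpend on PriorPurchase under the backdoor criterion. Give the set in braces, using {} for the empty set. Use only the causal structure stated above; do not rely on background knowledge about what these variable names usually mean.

{PriceTier, WebVisits}

Variables eligible for adjustment (non-descendants of AdSpend, excluding AdSpend and PriorPurchase): {Conversion, PriceTier, WebVisits}.
Backdoor paths from AdSpend to PriorPurchase:
  P1: AdSpend <- WebVisits -> PriorPurchase
  P2: AdSpend <- WebVisits -> Seasonality <- PriceTier -> PriorPurchase
  P3: AdSpend <- PriceTier -> PriorPurchase
  P4: AdSpend <- PriceTier -> Seasonality <- WebVisits -> PriorPurchase
The empty set is not sufficient: P1 (AdSpend <- WebVisits -> PriorPurchase) has no collider blocking it and no conditioned non-collider, so it is open.
Try {PriceTier, WebVisits}:
  P1: blocked at fork node WebVisits ∈ conditioning set.
  P2: blocked at fork node WebVisits ∈ conditioning set.
  P3: blocked at fork node PriceTier ∈ conditioning set.
  P4: blocked at fork node PriceTier ∈ conditioning set.
{PriceTier, WebVisits} contains no descendant of AdSpend and blocks every backdoor path.
Every element of {PriceTier, WebVisits} is needed (dropping PriceTier leaves P3 open; dropping WebVisits leaves P1 open), so no proper subset is valid.
Among all size-2 subsets of the eligible variables, only {PriceTier, WebVisits} blocks every backdoor path, so it is the unique smallest valid adjustment set.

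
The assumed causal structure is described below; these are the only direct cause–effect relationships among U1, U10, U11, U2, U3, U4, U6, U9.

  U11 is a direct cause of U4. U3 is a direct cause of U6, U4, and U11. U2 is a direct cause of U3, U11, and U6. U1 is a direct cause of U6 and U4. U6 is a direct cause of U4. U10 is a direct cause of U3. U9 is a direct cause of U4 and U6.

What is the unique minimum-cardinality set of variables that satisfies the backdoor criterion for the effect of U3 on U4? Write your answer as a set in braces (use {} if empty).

Variables eligible for adjustment (non-descendants of U3, excluding U3 and U4): {U1, U10, U2, U9}.
Backdoor paths from U3 to U4:
  P1: U3 <- U2 -> U11 -> U4
  P2: U3 <- U2 -> U6 <- U1 -> U4
  P3: U3 <- U2 -> U6 <- U9 -> U4
  P4: U3 <- U2 -> U6 -> U4
The empty set is not sufficient: P1 (U3 <- U2 -> U11 -> U4) has no collider blocking it and no conditioned non-collider, so it is open.
Try {U2}:
  P1: blocked at fork node U2 ∈ conditioning set.
  P2: blocked at fork node U2 ∈ conditioning set.
  P3: blocked at fork node U2 ∈ conditioning set.
  P4: blocked at fork node U2 ∈ conditioning set.
{U2} contains no descendant of U3 and blocks every backdoor path.
No other singleton works — e.g. {U1} leaves P1 open — so {U2} is the unique smallest valid adjustment set.

{U2}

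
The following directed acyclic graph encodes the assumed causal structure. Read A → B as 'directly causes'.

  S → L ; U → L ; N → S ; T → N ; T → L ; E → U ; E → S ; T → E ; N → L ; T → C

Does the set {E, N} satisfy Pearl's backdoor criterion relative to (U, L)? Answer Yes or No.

Backdoor paths from U to L (paths whose first edge points into U):
  P1: U <- E <- T -> N -> S -> L
  P2: U <- E <- T -> N -> L
  P3: U <- E <- T -> L
  P4: U <- E -> S <- N <- T -> L
  P5: U <- E -> S <- N -> L
  P6: U <- E -> S -> L
Condition 1 (no descendant of U in the set): holds — descendants of U are {L}; none are in {E, N}.
Condition 2 (every backdoor path blocked by {E, N}):
  P1: blocked at chain node E ∈ conditioning set.
  P2: blocked at chain node E ∈ conditioning set.
  P3: blocked at chain node E ∈ conditioning set.
  P4: blocked at fork node E ∈ conditioning set.
  P5: blocked at fork node E ∈ conditioning set.
  P6: blocked at fork node E ∈ conditioning set.
{E, N} satisfies the backdoor criterion.

Yes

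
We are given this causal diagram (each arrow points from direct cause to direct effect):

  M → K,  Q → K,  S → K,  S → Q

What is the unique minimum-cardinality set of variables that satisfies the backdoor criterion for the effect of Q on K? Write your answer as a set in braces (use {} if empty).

Variables eligible for adjustment (non-descendants of Q, excluding Q and K): {M, S}.
Backdoor paths from Q to K:
  P1: Q <- S -> K
The empty set is not sufficient: P1 (Q <- S -> K) has no collider blocking it and no conditioned non-collider, so it is open.
Try {S}:
  P1: blocked at fork node S ∈ conditioning set.
{S} contains no descendant of Q and blocks every backdoor path.
No other singleton works — e.g. {M} leaves P1 open — so {S} is the unique smallest valid adjustment set.

{S}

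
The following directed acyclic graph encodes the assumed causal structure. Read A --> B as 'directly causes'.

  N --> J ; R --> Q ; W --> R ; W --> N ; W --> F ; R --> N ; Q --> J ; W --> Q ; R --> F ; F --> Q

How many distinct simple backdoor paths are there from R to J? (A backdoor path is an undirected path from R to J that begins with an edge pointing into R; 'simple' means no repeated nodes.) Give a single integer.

3

A backdoor path from R to J is any simple undirected path whose first edge points into R (i.e. leaves R via a parent).
Parents of R: {W}.
Enumerating:
  P1: R <- W -> N -> J
  P2: R <- W -> F -> Q -> J
  P3: R <- W -> Q -> J
That exhausts the simple backdoor paths. Count: 3.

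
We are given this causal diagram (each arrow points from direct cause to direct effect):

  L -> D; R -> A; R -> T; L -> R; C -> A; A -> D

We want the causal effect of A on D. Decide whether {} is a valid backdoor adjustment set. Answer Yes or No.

Backdoor paths from A to D (paths whose first edge points into A):
  P1: A <- R <- L -> D
Condition 1 (no descendant of A in the set): holds — descendants of A are {D}; none are in {}.
Condition 2 (every backdoor path blocked by {}):
  P1: open — no interior node is in the conditioning set.
{} does not satisfy the backdoor criterion.

No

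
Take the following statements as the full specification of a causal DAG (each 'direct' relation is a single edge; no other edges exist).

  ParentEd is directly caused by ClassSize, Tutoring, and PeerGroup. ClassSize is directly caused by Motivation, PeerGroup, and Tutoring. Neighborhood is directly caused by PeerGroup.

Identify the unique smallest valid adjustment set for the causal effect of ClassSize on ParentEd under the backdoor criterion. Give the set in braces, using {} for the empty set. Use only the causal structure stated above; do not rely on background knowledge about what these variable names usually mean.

{PeerGroup, Tutoring}

Variables eligible for adjustment (non-descendants of ClassSize, excluding ClassSize and ParentEd): {Motivation, Neighborhood, PeerGroup, Tutoring}.
Backdoor paths from ClassSize to ParentEd:
  P1: ClassSize <- PeerGroup -> ParentEd
  P2: ClassSize <- Tutoring -> ParentEd
The empty set is not sufficient: P1 (ClassSize <- PeerGroup -> ParentEd) has no collider blocking it and no conditioned non-collider, so it is open.
Try {PeerGroup, Tutoring}:
  P1: blocked at fork node PeerGroup ∈ conditioning set.
  P2: blocked at fork node Tutoring ∈ conditioning set.
{PeerGroup, Tutoring} contains no descendant of ClassSize and blocks every backdoor path.
Every element of {PeerGroup, Tutoring} is needed (dropping PeerGroup leaves P1 open; dropping Tutoring leaves P2 open), so no proper subset is valid.
Among all size-2 subsets of the eligible variables, only {PeerGroup, Tutoring} blocks every backdoor path, so it is the unique smallest valid adjustment set.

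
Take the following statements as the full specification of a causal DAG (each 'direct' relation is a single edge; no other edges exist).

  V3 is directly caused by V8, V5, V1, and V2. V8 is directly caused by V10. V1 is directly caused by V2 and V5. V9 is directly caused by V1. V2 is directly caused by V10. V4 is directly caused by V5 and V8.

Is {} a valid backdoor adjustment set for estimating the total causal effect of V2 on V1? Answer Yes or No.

Backdoor paths from V2 to V1 (paths whose first edge points into V2):
  P1: V2 <- V10 -> V8 -> V3 <- V5 -> V1
  P2: V2 <- V10 -> V8 -> V3 <- V1
  P3: V2 <- V10 -> V8 -> V4 <- V5 -> V1
  P4: V2 <- V10 -> V8 -> V4 <- V5 -> V3 <- V1
Condition 1 (no descendant of V2 in the set): holds — descendants of V2 are {V1, V3, V9}; none are in {}.
Condition 2 (every backdoor path blocked by {}):
  P1: blocked at collider V3 (neither it nor any descendant is in the conditioning set).
  P2: blocked at collider V3 (neither it nor any descendant is in the conditioning set).
  P3: blocked at collider V4 (neither it nor any descendant is in the conditioning set).
  P4: blocked at collider V4 (neither it nor any descendant is in the conditioning set).
{} satisfies the backdoor criterion.

Yes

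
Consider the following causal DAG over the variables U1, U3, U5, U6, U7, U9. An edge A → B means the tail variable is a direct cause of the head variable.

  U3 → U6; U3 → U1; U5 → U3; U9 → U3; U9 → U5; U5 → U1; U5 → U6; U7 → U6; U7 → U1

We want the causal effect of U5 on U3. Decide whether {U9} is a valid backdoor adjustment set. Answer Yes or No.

Backdoor paths from U5 to U3 (paths whose first edge points into U5):
  P1: U5 <- U9 -> U3
Condition 1 (no descendant of U5 in the set): holds — descendants of U5 are {U1, U3, U6}; none are in {U9}.
Condition 2 (every backdoor path blocked by {U9}):
  P1: blocked at fork node U9 ∈ conditioning set.
{U9} satisfies the backdoor criterion.

Yes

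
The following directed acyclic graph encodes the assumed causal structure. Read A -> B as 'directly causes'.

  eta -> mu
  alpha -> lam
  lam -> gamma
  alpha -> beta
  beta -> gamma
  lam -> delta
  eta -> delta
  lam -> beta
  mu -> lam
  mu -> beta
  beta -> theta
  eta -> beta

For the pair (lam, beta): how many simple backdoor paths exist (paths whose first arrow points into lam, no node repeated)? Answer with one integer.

3

A backdoor path from lam to beta is any simple undirected path whose first edge points into lam (i.e. leaves lam via a parent).
Parents of lam: {alpha, mu}.
Enumerating:
  P1: lam <- mu <- eta -> beta
  P2: lam <- mu -> beta
  P3: lam <- alpha -> beta
That exhausts the simple backdoor paths. Count: 3.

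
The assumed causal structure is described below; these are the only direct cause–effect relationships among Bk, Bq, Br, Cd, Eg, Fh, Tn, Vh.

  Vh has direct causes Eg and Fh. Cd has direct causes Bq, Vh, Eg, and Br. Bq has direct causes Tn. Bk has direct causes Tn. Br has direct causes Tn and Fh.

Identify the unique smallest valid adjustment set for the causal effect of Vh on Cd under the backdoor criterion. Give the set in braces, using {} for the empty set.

{Eg, Fh}

Variables eligible for adjustment (non-descendants of Vh, excluding Vh and Cd): {Bk, Bq, Br, Eg, Fh, Tn}.
Backdoor paths from Vh to Cd:
  P1: Vh <- Fh -> Br <- Tn -> Bq -> Cd
  P2: Vh <- Fh -> Br -> Cd
  P3: Vh <- Eg -> Cd
The empty set is not sufficient: P2 (Vh <- Fh -> Br -> Cd) has no collider blocking it and no conditioned non-collider, so it is open.
Try {Eg, Fh}:
  P1: blocked at fork node Fh ∈ conditioning set.
  P2: blocked at fork node Fh ∈ conditioning set.
  P3: blocked at fork node Eg ∈ conditioning set.
{Eg, Fh} contains no descendant of Vh and blocks every backdoor path.
Every element of {Eg, Fh} is needed (dropping Eg leaves P3 open; dropping Fh leaves P2 open), so no proper subset is valid.
Among all size-2 subsets of the eligible variables, only {Eg, Fh} blocks every backdoor path, so it is the unique smallest valid adjustment set.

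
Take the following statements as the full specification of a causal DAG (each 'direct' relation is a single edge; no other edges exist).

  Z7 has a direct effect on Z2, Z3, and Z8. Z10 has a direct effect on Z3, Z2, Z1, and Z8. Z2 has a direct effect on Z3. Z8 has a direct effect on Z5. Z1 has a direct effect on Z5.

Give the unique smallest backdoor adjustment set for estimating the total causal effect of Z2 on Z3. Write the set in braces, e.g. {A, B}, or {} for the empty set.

{Z10, Z7}

Variables eligible for adjustment (non-descendants of Z2, excluding Z2 and Z3): {Z1, Z10, Z5, Z7, Z8}.
Backdoor paths from Z2 to Z3:
  P1: Z2 <- Z7 -> Z8 <- Z10 -> Z3
  P2: Z2 <- Z7 -> Z8 -> Z5 <- Z1 <- Z10 -> Z3
  P3: Z2 <- Z7 -> Z3
  P4: Z2 <- Z10 -> Z1 -> Z5 <- Z8 <- Z7 -> Z3
  P5: Z2 <- Z10 -> Z8 <- Z7 -> Z3
  P6: Z2 <- Z10 -> Z3
The empty set is not sufficient: P3 (Z2 <- Z7 -> Z3) has no collider blocking it and no conditioned non-collider, so it is open.
Try {Z10, Z7}:
  P1: blocked at fork node Z7 ∈ conditioning set.
  P2: blocked at fork node Z7 ∈ conditioning set.
  P3: blocked at fork node Z7 ∈ conditioning set.
  P4: blocked at fork node Z10 ∈ conditioning set.
  P5: blocked at fork node Z10 ∈ conditioning set.
  P6: blocked at fork node Z10 ∈ conditioning set.
{Z10, Z7} contains no descendant of Z2 and blocks every backdoor path.
Every element of {Z10, Z7} is needed (dropping Z10 leaves P6 open; dropping Z7 leaves P3 open), so no proper subset is valid.
Among all size-2 subsets of the eligible variables, only {Z10, Z7} blocks every backdoor path, so it is the unique smallest valid adjustment set.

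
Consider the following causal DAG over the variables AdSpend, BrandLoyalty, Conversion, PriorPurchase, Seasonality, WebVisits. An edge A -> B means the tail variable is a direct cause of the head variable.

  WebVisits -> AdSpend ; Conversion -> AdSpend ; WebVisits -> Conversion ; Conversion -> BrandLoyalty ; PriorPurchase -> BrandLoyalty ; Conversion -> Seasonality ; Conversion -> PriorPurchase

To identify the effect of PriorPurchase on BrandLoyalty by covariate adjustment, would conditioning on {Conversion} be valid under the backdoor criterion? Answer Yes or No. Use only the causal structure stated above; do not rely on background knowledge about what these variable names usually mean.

Yes

Backdoor paths from PriorPurchase to BrandLoyalty (paths whose first edge points into PriorPurchase):
  P1: PriorPurchase <- Conversion -> BrandLoyalty
Condition 1 (no descendant of PriorPurchase in the set): holds — descendants of PriorPurchase are {BrandLoyalty}; none are in {Conversion}.
Condition 2 (every backdoor path blocked by {Conversion}):
  P1: blocked at fork node Conversion ∈ conditioning set.
{Conversion} satisfies the backdoor criterion.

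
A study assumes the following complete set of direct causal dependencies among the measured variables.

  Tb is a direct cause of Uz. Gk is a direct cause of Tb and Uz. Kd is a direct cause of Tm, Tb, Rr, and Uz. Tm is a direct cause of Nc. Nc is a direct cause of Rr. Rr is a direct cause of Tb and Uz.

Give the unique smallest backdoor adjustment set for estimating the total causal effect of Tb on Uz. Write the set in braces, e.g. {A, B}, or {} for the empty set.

{Gk, Kd, Rr}

Variables eligible for adjustment (non-descendants of Tb, excluding Tb and Uz): {Gk, Kd, Nc, Rr, Tm}.
Backdoor paths from Tb to Uz:
  P1: Tb <- Gk -> Uz
  P2: Tb <- Kd -> Tm -> Nc -> Rr -> Uz
  P3: Tb <- Kd -> Rr -> Uz
  P4: Tb <- Kd -> Uz
  P5: Tb <- Rr <- Kd -> Uz
  P6: Tb <- Rr <- Nc <- Tm <- Kd -> Uz
  P7: Tb <- Rr -> Uz
The empty set is not sufficient: P1 (Tb <- Gk -> Uz) has no collider blocking it and no conditioned non-collider, so it is open.
Try {Gk, Kd, Rr}:
  P1: blocked at fork node Gk ∈ conditioning set.
  P2: blocked at fork node Kd ∈ conditioning set.
  P3: blocked at fork node Kd ∈ conditioning set.
  P4: blocked at fork node Kd ∈ conditioning set.
  P5: blocked at chain node Rr ∈ conditioning set.
  P6: blocked at chain node Rr ∈ conditioning set.
  P7: blocked at fork node Rr ∈ conditioning set.
{Gk, Kd, Rr} contains no descendant of Tb and blocks every backdoor path.
Every element of {Gk, Kd, Rr} is needed (dropping Gk leaves P1 open; dropping Kd leaves P4 open; dropping Rr leaves P7 open), so no proper subset is valid.
Among all size-3 subsets of the eligible variables, only {Gk, Kd, Rr} blocks every backdoor path, so it is the unique smallest valid adjustment set.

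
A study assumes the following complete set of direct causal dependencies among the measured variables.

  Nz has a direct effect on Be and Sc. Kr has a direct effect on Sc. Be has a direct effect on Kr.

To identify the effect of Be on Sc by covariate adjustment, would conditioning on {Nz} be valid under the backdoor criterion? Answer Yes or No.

Backdoor paths from Be to Sc (paths whose first edge points into Be):
  P1: Be <- Nz -> Sc
Condition 1 (no descendant of Be in the set): holds — descendants of Be are {Kr, Sc}; none are in {Nz}.
Condition 2 (every backdoor path blocked by {Nz}):
  P1: blocked at fork node Nz ∈ conditioning set.
{Nz} satisfies the backdoor criterion.

Yes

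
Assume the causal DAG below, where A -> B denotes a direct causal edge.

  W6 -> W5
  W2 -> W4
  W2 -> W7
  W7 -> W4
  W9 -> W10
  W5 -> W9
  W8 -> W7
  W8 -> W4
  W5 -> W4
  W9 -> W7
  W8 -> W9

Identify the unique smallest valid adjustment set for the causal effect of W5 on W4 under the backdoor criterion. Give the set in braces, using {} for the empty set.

{}

Variables eligible for adjustment (non-descendants of W5, excluding W5 and W4): {W2, W6, W8}.
Backdoor paths from W5 to W4:
  (none)
With no backdoor paths the empty set already satisfies the criterion, and it is trivially minimal.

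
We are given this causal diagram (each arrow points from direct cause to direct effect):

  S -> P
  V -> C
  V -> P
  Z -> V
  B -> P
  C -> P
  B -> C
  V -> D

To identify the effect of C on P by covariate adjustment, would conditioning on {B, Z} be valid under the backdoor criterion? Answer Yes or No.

Backdoor paths from C to P (paths whose first edge points into C):
  P1: C <- B -> P
  P2: C <- V -> P
Condition 1 (no descendant of C in the set): holds — descendants of C are {P}; none are in {B, Z}.
Condition 2 (every backdoor path blocked by {B, Z}):
  P1: blocked at fork node B ∈ conditioning set.
  P2: open — no interior node is in the conditioning set.
{B, Z} does not satisfy the backdoor criterion.

No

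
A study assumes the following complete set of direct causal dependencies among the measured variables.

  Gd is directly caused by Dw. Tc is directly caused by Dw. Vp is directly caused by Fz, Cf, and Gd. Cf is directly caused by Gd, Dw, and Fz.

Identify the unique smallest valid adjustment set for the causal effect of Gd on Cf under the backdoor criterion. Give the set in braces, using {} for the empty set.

{Dw}

Variables eligible for adjustment (non-descendants of Gd, excluding Gd and Cf): {Dw, Fz, Tc}.
Backdoor paths from Gd to Cf:
  P1: Gd <- Dw -> Cf
The empty set is not sufficient: P1 (Gd <- Dw -> Cf) has no collider blocking it and no conditioned non-collider, so it is open.
Try {Dw}:
  P1: blocked at fork node Dw ∈ conditioning set.
{Dw} contains no descendant of Gd and blocks every backdoor path.
No other singleton works — e.g. {Fz} leaves P1 open — so {Dw} is the unique smallest valid adjustment set.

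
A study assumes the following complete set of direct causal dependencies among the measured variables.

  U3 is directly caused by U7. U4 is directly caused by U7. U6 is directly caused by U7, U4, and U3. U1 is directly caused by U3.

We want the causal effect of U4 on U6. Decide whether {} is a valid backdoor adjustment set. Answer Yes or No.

Backdoor paths from U4 to U6 (paths whose first edge points into U4):
  P1: U4 <- U7 -> U3 -> U6
  P2: U4 <- U7 -> U6
Condition 1 (no descendant of U4 in the set): holds — descendants of U4 are {U6}; none are in {}.
Condition 2 (every backdoor path blocked by {}):
  P1: open — no interior node is in the conditioning set.
  P2: open — no interior node is in the conditioning set.
{} does not satisfy the backdoor criterion.

No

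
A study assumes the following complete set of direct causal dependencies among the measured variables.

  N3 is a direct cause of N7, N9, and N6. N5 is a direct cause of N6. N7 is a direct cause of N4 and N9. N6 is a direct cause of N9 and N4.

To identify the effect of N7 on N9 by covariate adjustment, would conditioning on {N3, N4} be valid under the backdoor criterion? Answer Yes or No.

No

Backdoor paths from N7 to N9 (paths whose first edge points into N7):
  P1: N7 <- N3 -> N6 -> N9
  P2: N7 <- N3 -> N9
Condition 1 (no descendant of N7 in the set): FAILS — N4 is a descendant of N7.
Condition 2 (every backdoor path blocked by {N3, N4}):
  P1: blocked at fork node N3 ∈ conditioning set.
  P2: blocked at fork node N3 ∈ conditioning set.
{N3, N4} does not satisfy the backdoor criterion.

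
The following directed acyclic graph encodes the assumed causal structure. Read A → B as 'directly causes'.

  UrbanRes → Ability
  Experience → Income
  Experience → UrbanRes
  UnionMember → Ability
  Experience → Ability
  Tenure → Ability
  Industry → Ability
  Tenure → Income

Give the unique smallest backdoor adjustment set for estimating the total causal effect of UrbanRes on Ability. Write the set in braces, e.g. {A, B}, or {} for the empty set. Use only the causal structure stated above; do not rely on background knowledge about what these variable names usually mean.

Variables eligible for adjustment (non-descendants of UrbanRes, excluding UrbanRes and Ability): {Experience, Income, Industry, Tenure, UnionMember}.
Backdoor paths from UrbanRes to Ability:
  P1: UrbanRes <- Experience -> Ability
  P2: UrbanRes <- Experience -> Income <- Tenure -> Ability
The empty set is not sufficient: P1 (UrbanRes <- Experience -> Ability) has no collider blocking it and no conditioned non-collider, so it is open.
Try {Experience}:
  P1: blocked at fork node Experience ∈ conditioning set.
  P2: blocked at fork node Experience ∈ conditioning set.
{Experience} contains no descendant of UrbanRes and blocks every backdoor path.
No other singleton works — e.g. {Tenure} leaves P1 open — so {Experience} is the unique smallest valid adjustment set.

{Experience}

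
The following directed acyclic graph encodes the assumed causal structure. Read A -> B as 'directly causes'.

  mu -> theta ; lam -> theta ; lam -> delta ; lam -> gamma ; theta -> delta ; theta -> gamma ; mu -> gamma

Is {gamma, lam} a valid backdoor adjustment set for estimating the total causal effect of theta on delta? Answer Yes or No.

No

Backdoor paths from theta to delta (paths whose first edge points into theta):
  P1: theta <- lam -> delta
  P2: theta <- mu -> gamma <- lam -> delta
Condition 1 (no descendant of theta in the set): FAILS — gamma is a descendant of theta.
Condition 2 (every backdoor path blocked by {gamma, lam}):
  P1: blocked at fork node lam ∈ conditioning set.
  P2: blocked at fork node lam ∈ conditioning set.
{gamma, lam} does not satisfy the backdoor criterion.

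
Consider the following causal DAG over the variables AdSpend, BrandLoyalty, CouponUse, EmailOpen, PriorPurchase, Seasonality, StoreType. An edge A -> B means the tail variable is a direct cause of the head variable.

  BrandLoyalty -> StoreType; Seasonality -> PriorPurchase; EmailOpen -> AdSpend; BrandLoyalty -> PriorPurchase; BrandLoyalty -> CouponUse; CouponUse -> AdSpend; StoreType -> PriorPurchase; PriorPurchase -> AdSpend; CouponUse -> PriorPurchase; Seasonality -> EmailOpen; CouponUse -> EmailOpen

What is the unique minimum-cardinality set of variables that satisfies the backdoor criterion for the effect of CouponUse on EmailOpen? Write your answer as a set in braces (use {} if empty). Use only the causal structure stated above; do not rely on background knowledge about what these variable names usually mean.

{}

Variables eligible for adjustment (non-descendants of CouponUse, excluding CouponUse and EmailOpen): {BrandLoyalty, Seasonality, StoreType}.
Backdoor paths from CouponUse to EmailOpen:
  P1: CouponUse <- BrandLoyalty -> StoreType -> PriorPurchase <- Seasonality -> EmailOpen
  P2: CouponUse <- BrandLoyalty -> StoreType -> PriorPurchase -> AdSpend <- EmailOpen
  P3: CouponUse <- BrandLoyalty -> PriorPurchase <- Seasonality -> EmailOpen
  P4: CouponUse <- BrandLoyalty -> PriorPurchase -> AdSpend <- EmailOpen
Each backdoor path contains an unconditioned collider, so every path is already blocked with the empty conditioning set:
  P1: blocked at collider PriorPurchase (neither it nor any descendant is in the conditioning set).
  P2: blocked at collider AdSpend (neither it nor any descendant is in the conditioning set).
  P3: blocked at collider PriorPurchase (neither it nor any descendant is in the conditioning set).
  P4: blocked at collider AdSpend (neither it nor any descendant is in the conditioning set).
The empty set is therefore the unique smallest valid set.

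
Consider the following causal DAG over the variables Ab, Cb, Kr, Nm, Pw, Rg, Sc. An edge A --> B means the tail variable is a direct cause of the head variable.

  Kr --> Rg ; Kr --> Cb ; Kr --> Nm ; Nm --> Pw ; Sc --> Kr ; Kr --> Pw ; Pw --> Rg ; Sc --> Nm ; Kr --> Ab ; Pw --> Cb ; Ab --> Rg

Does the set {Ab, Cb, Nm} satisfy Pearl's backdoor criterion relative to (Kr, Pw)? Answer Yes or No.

No

Backdoor paths from Kr to Pw (paths whose first edge points into Kr):
  P1: Kr <- Sc -> Nm -> Pw
Condition 1 (no descendant of Kr in the set): FAILS — Ab, Cb, and Nm are descendants of Kr.
Condition 2 (every backdoor path blocked by {Ab, Cb, Nm}):
  P1: blocked at chain node Nm ∈ conditioning set.
{Ab, Cb, Nm} does not satisfy the backdoor criterion.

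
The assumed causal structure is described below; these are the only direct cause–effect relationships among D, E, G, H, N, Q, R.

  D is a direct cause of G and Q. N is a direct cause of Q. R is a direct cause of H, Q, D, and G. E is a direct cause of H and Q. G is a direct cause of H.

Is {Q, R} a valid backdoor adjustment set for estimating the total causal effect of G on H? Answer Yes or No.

No

Backdoor paths from G to H (paths whose first edge points into G):
  P1: G <- R -> D -> Q <- E -> H
  P2: G <- R -> Q <- E -> H
  P3: G <- R -> H
  P4: G <- D <- R -> Q <- E -> H
  P5: G <- D <- R -> H
  P6: G <- D -> Q <- E -> H
  P7: G <- D -> Q <- R -> H
Condition 1 (no descendant of G in the set): holds — descendants of G are {H}; none are in {Q, R}.
Condition 2 (every backdoor path blocked by {Q, R}):
  P1: blocked at fork node R ∈ conditioning set.
  P2: blocked at fork node R ∈ conditioning set.
  P3: blocked at fork node R ∈ conditioning set.
  P4: blocked at fork node R ∈ conditioning set.
  P5: blocked at fork node R ∈ conditioning set.
  P6: open — collider(s) Q are conditioned on (or have a conditioned descendant) and no non-collider on the path is in the set.
  P7: blocked at fork node R ∈ conditioning set.
{Q, R} does not satisfy the backdoor criterion.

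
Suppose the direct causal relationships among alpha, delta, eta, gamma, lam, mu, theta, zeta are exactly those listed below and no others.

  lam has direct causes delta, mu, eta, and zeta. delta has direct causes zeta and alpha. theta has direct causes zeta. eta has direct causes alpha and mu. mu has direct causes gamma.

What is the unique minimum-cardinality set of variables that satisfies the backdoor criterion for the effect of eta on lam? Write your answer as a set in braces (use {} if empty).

{alpha, mu}

Variables eligible for adjustment (non-descendants of eta, excluding eta and lam): {alpha, delta, gamma, mu, theta, zeta}.
Backdoor paths from eta to lam:
  P1: eta <- alpha -> delta <- zeta -> lam
  P2: eta <- alpha -> delta -> lam
  P3: eta <- mu -> lam
The empty set is not sufficient: P2 (eta <- alpha -> delta -> lam) has no collider blocking it and no conditioned non-collider, so it is open.
Try {alpha, mu}:
  P1: blocked at fork node alpha ∈ conditioning set.
  P2: blocked at fork node alpha ∈ conditioning set.
  P3: blocked at fork node mu ∈ conditioning set.
{alpha, mu} contains no descendant of eta and blocks every backdoor path.
Every element of {alpha, mu} is needed (dropping alpha leaves P2 open; dropping mu leaves P3 open), so no proper subset is valid.
Among all size-2 subsets of the eligible variables, only {alpha, mu} blocks every backdoor path, so it is the unique smallest valid adjustment set.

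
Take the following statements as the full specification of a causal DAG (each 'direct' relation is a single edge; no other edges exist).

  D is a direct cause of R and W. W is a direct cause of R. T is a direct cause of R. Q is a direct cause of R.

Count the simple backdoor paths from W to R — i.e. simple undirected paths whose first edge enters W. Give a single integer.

A backdoor path from W to R is any simple undirected path whose first edge points into W (i.e. leaves W via a parent).
Parents of W: {D}.
Enumerating:
  P1: W <- D -> R
That exhausts the simple backdoor paths. Count: 1.

1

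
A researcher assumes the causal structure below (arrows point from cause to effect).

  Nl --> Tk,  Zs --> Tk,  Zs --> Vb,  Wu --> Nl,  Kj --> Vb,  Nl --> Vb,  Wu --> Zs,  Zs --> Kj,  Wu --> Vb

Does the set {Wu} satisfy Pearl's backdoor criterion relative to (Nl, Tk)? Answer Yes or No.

Yes

Backdoor paths from Nl to Tk (paths whose first edge points into Nl):
  P1: Nl <- Wu -> Zs -> Tk
  P2: Nl <- Wu -> Vb <- Zs -> Tk
  P3: Nl <- Wu -> Vb <- Kj <- Zs -> Tk
Condition 1 (no descendant of Nl in the set): holds — descendants of Nl are {Tk, Vb}; none are in {Wu}.
Condition 2 (every backdoor path blocked by {Wu}):
  P1: blocked at fork node Wu ∈ conditioning set.
  P2: blocked at fork node Wu ∈ conditioning set.
  P3: blocked at fork node Wu ∈ conditioning set.
{Wu} satisfies the backdoor criterion.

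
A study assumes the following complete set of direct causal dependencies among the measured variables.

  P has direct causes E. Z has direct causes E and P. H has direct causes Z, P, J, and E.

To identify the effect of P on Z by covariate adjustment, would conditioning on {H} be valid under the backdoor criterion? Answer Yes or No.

No

Backdoor paths from P to Z (paths whose first edge points into P):
  P1: P <- E -> Z
  P2: P <- E -> H <- Z
Condition 1 (no descendant of P in the set): FAILS — H is a descendant of P.
Condition 2 (every backdoor path blocked by {H}):
  P1: open — no interior node is in the conditioning set.
  P2: open — collider(s) H are conditioned on (or have a conditioned descendant) and no non-collider on the path is in the set.
{H} does not satisfy the backdoor criterion.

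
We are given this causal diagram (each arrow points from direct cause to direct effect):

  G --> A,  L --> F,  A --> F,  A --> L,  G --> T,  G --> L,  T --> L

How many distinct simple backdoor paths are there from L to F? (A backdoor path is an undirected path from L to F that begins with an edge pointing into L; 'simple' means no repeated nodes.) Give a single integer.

A backdoor path from L to F is any simple undirected path whose first edge points into L (i.e. leaves L via a parent).
Parents of L: {A, G, T}.
Enumerating:
  P1: L <- G -> A -> F
  P2: L <- T <- G -> A -> F
  P3: L <- A -> F
That exhausts the simple backdoor paths. Count: 3.

3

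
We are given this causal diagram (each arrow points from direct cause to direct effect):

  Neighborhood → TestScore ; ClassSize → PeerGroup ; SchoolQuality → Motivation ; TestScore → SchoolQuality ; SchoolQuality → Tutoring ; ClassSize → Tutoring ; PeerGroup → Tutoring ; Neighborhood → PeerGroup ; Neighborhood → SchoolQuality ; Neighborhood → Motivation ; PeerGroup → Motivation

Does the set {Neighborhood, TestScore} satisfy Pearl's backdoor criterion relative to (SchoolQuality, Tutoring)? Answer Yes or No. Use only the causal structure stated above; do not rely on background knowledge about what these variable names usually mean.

Yes

Backdoor paths from SchoolQuality to Tutoring (paths whose first edge points into SchoolQuality):
  P1: SchoolQuality <- Neighborhood -> PeerGroup <- ClassSize -> Tutoring
  P2: SchoolQuality <- Neighborhood -> PeerGroup -> Tutoring
  P3: SchoolQuality <- Neighborhood -> Motivation <- PeerGroup <- ClassSize -> Tutoring
  P4: SchoolQuality <- Neighborhood -> Motivation <- PeerGroup -> Tutoring
  P5: SchoolQuality <- TestScore <- Neighborhood -> PeerGroup <- ClassSize -> Tutoring
  P6: SchoolQuality <- TestScore <- Neighborhood -> PeerGroup -> Tutoring
  P7: SchoolQuality <- TestScore <- Neighborhood -> Motivation <- PeerGroup <- ClassSize -> Tutoring
  P8: SchoolQuality <- TestScore <- Neighborhood -> Motivation <- PeerGroup -> Tutoring
Condition 1 (no descendant of SchoolQuality in the set): holds — descendants of SchoolQuality are {Motivation, Tutoring}; none are in {Neighborhood, TestScore}.
Condition 2 (every backdoor path blocked by {Neighborhood, TestScore}):
  P1: blocked at fork node Neighborhood ∈ conditioning set.
  P2: blocked at fork node Neighborhood ∈ conditioning set.
  P3: blocked at fork node Neighborhood ∈ conditioning set.
  P4: blocked at fork node Neighborhood ∈ conditioning set.
  P5: blocked at chain node TestScore ∈ conditioning set.
  P6: blocked at chain node TestScore ∈ conditioning set.
  P7: blocked at chain node TestScore ∈ conditioning set.
  P8: blocked at chain node TestScore ∈ conditioning set.
{Neighborhood, TestScore} satisfies the backdoor criterion.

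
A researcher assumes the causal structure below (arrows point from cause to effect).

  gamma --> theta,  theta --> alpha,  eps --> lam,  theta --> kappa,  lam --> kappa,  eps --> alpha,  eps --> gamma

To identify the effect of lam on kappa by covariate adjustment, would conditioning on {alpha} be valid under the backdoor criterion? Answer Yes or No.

Backdoor paths from lam to kappa (paths whose first edge points into lam):
  P1: lam <- eps -> gamma -> theta -> kappa
  P2: lam <- eps -> alpha <- theta -> kappa
Condition 1 (no descendant of lam in the set): holds — descendants of lam are {kappa}; none are in {alpha}.
Condition 2 (every backdoor path blocked by {alpha}):
  P1: open — no interior node is in the conditioning set.
  P2: open — collider(s) alpha are conditioned on (or have a conditioned descendant) and no non-collider on the path is in the set.
{alpha} does not satisfy the backdoor criterion.

No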